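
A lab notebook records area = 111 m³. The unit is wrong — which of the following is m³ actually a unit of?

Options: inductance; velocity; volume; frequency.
volume

area should have units dimensionally equivalent to m^2 (e.g. m²).
The given unit 'm³' reduces to m^3. Of the listed options, that is the dimensionality of volume.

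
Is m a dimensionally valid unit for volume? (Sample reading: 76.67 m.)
No

volume has SI base units: m^3
m does NOT reduce to m^3; a valid unit for volume would be e.g. m³.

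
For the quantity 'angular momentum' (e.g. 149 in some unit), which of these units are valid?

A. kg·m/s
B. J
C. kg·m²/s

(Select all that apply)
C

angular momentum has SI base units: kg * m^2 / s

Checking each option against kg * m^2 / s:
  A. kg·m/s: ✗ does not match
  B. J: ✗ does not match
  C. kg·m²/s: ✓ matches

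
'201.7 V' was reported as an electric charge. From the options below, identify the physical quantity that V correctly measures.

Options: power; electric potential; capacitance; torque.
electric potential

electric charge should have units dimensionally equivalent to A * s (e.g. C).
The given unit 'V' reduces to kg * m^2 / (A * s^3). Of the listed options, that is the dimensionality of electric potential.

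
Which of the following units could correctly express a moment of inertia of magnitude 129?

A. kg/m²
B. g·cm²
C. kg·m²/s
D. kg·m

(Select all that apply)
B

moment of inertia has SI base units: kg * m^2

Checking each option against kg * m^2:
  A. kg/m²: ✗ does not match
  B. g·cm²: ✓ matches
  C. kg·m²/s: ✗ does not match
  D. kg·m: ✗ does not match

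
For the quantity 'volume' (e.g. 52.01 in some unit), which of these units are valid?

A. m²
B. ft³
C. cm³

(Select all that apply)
B, C

volume has SI base units: m^3

Checking each option against m^3:
  A. m²: ✗ does not match
  B. ft³: ✓ matches
  C. cm³: ✓ matches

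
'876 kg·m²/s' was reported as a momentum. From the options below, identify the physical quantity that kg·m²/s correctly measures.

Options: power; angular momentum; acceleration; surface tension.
angular momentum

momentum should have units dimensionally equivalent to kg * m / s (e.g. kg·m/s).
The given unit 'kg·m²/s' reduces to kg * m^2 / s. Of the listed options, that is the dimensionality of angular momentum.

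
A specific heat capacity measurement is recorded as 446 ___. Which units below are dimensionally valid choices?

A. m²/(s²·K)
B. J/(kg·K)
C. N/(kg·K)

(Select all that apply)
A, B

specific heat capacity has SI base units: m^2 / (s^2 * K)

Checking each option against m^2 / (s^2 * K):
  A. m²/(s²·K): ✓ matches
  B. J/(kg·K): ✓ matches
  C. N/(kg·K): ✗ does not match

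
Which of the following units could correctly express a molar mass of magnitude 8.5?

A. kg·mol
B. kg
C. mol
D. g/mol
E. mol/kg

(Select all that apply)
D

molar mass has SI base units: kg / mol

Checking each option against kg / mol:
  A. kg·mol: ✗ does not match
  B. kg: ✗ does not match
  C. mol: ✗ does not match
  D. g/mol: ✓ matches
  E. mol/kg: ✗ does not match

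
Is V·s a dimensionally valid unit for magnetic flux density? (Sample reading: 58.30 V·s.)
No

magnetic flux density has SI base units: kg / (A * s^2)
V·s does NOT reduce to kg / (A * s^2); a valid unit for magnetic flux density would be e.g. T.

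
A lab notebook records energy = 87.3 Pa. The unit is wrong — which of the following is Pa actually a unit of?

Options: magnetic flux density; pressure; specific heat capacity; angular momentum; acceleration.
pressure

energy should have units dimensionally equivalent to kg * m^2 / s^2 (e.g. J).
The given unit 'Pa' reduces to kg / (m * s^2). Of the listed options, that is the dimensionality of pressure.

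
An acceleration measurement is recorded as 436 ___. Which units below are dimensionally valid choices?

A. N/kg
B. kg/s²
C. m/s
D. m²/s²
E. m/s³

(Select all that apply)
A

acceleration has SI base units: m / s^2

Checking each option against m / s^2:
  A. N/kg: ✓ matches
  B. kg/s²: ✗ does not match
  C. m/s: ✗ does not match
  D. m²/s²: ✗ does not match
  E. m/s³: ✗ does not match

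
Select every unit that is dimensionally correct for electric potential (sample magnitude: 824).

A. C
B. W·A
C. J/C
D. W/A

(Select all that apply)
C, D

electric potential has SI base units: kg * m^2 / (A * s^3)

Checking each option against kg * m^2 / (A * s^3):
  A. C: ✗ does not match
  B. W·A: ✗ does not match
  C. J/C: ✓ matches
  D. W/A: ✓ matches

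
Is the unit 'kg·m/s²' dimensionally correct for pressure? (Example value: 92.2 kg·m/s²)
No

pressure has SI base units: kg / (m * s^2)
kg·m/s² does NOT reduce to kg / (m * s^2); a valid unit for pressure would be e.g. Pa.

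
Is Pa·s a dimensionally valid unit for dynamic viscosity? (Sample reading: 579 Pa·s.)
Yes

dynamic viscosity has SI base units: kg / (m * s)
Pa·s reduces to the same SI base units, so it is a valid unit for dynamic viscosity.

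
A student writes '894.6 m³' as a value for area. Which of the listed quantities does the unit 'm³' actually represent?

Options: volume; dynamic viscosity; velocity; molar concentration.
volume

area should have units dimensionally equivalent to m^2 (e.g. m²).
The given unit 'm³' reduces to m^3. Of the listed options, that is the dimensionality of volume.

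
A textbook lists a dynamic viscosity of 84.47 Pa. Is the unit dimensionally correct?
No

dynamic viscosity has SI base units: kg / (m * s)
Pa does NOT reduce to kg / (m * s); a valid unit for dynamic viscosity would be e.g. Pa·s.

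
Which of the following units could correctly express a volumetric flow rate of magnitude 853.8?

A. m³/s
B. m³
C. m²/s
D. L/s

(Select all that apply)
A, D

volumetric flow rate has SI base units: m^3 / s

Checking each option against m^3 / s:
  A. m³/s: ✓ matches
  B. m³: ✗ does not match
  C. m²/s: ✗ does not match
  D. L/s: ✓ matches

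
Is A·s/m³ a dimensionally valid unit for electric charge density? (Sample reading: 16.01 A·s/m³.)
Yes

electric charge density has SI base units: A * s / m^3
A·s/m³ reduces to the same SI base units, so it is a valid unit for electric charge density.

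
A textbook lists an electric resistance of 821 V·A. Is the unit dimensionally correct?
No

electric resistance has SI base units: kg * m^2 / (A^2 * s^3)
V·A does NOT reduce to kg * m^2 / (A^2 * s^3); a valid unit for electric resistance would be e.g. Ω.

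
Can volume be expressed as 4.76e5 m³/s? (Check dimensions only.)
No

volume has SI base units: m^3
m³/s does NOT reduce to m^3; a valid unit for volume would be e.g. m³.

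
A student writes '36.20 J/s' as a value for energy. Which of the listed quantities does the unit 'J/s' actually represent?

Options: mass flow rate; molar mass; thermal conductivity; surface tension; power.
power

energy should have units dimensionally equivalent to kg * m^2 / s^2 (e.g. J).
The given unit 'J/s' reduces to kg * m^2 / s^3. Of the listed options, that is the dimensionality of power.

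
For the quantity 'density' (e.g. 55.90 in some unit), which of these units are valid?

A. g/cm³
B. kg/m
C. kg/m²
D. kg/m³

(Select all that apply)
A, D

density has SI base units: kg / m^3

Checking each option against kg / m^3:
  A. g/cm³: ✓ matches
  B. kg/m: ✗ does not match
  C. kg/m²: ✗ does not match
  D. kg/m³: ✓ matches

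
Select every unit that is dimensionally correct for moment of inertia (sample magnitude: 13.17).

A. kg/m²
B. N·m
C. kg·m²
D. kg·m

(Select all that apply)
C

moment of inertia has SI base units: kg * m^2

Checking each option against kg * m^2:
  A. kg/m²: ✗ does not match
  B. N·m: ✗ does not match
  C. kg·m²: ✓ matches
  D. kg·m: ✗ does not match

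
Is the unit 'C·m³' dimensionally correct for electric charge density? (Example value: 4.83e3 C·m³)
No

electric charge density has SI base units: A * s / m^3
C·m³ does NOT reduce to A * s / m^3; a valid unit for electric charge density would be e.g. C/m³.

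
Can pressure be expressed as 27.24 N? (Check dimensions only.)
No

pressure has SI base units: kg / (m * s^2)
N does NOT reduce to kg / (m * s^2); a valid unit for pressure would be e.g. Pa.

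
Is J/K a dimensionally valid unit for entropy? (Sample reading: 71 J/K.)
Yes

entropy has SI base units: kg * m^2 / (s^2 * K)
J/K reduces to the same SI base units, so it is a valid unit for entropy.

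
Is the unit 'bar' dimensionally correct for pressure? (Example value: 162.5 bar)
Yes

pressure has SI base units: kg / (m * s^2)
bar reduces to the same SI base units, so it is a valid unit for pressure.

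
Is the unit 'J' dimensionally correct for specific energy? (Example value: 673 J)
No

specific energy has SI base units: m^2 / s^2
J does NOT reduce to m^2 / s^2; a valid unit for specific energy would be e.g. J/kg.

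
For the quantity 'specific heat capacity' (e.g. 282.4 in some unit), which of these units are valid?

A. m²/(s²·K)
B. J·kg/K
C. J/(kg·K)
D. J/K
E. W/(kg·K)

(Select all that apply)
A, C

specific heat capacity has SI base units: m^2 / (s^2 * K)

Checking each option against m^2 / (s^2 * K):
  A. m²/(s²·K): ✓ matches
  B. J·kg/K: ✗ does not match
  C. J/(kg·K): ✓ matches
  D. J/K: ✗ does not match
  E. W/(kg·K): ✗ does not match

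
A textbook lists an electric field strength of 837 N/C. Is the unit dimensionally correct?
Yes

electric field strength has SI base units: kg * m / (A * s^3)
N/C reduces to the same SI base units, so it is a valid unit for electric field strength.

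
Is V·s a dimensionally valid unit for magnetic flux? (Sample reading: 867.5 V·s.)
Yes

magnetic flux has SI base units: kg * m^2 / (A * s^2)
V·s reduces to the same SI base units, so it is a valid unit for magnetic flux.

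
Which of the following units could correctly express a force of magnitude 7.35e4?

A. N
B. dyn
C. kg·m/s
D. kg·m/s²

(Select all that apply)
A, B, D

force has SI base units: kg * m / s^2

Checking each option against kg * m / s^2:
  A. N: ✓ matches
  B. dyn: ✓ matches
  C. kg·m/s: ✗ does not match
  D. kg·m/s²: ✓ matches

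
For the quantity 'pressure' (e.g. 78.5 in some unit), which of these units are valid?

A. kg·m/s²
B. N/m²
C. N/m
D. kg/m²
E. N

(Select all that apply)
B

pressure has SI base units: kg / (m * s^2)

Checking each option against kg / (m * s^2):
  A. kg·m/s²: ✗ does not match
  B. N/m²: ✓ matches
  C. N/m: ✗ does not match
  D. kg/m²: ✗ does not match
  E. N: ✗ does not match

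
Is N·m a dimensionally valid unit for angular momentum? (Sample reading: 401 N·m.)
No

angular momentum has SI base units: kg * m^2 / s
N·m does NOT reduce to kg * m^2 / s; a valid unit for angular momentum would be e.g. kg·m²/s.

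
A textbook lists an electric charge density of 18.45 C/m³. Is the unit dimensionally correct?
Yes

electric charge density has SI base units: A * s / m^3
C/m³ reduces to the same SI base units, so it is a valid unit for electric charge density.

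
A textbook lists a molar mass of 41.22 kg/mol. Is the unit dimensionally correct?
Yes

molar mass has SI base units: kg / mol
kg/mol reduces to the same SI base units, so it is a valid unit for molar mass.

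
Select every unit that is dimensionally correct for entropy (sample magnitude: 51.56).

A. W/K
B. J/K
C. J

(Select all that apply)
B

entropy has SI base units: kg * m^2 / (s^2 * K)

Checking each option against kg * m^2 / (s^2 * K):
  A. W/K: ✗ does not match
  B. J/K: ✓ matches
  C. J: ✗ does not match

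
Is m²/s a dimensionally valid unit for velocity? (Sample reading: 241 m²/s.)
No

velocity has SI base units: m / s
m²/s does NOT reduce to m / s; a valid unit for velocity would be e.g. m/s.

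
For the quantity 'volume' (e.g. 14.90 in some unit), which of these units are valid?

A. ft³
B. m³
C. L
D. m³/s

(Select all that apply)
A, B, C

volume has SI base units: m^3

Checking each option against m^3:
  A. ft³: ✓ matches
  B. m³: ✓ matches
  C. L: ✓ matches
  D. m³/s: ✗ does not match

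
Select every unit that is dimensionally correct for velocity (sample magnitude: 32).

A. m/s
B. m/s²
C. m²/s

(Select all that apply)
A

velocity has SI base units: m / s

Checking each option against m / s:
  A. m/s: ✓ matches
  B. m/s²: ✗ does not match
  C. m²/s: ✗ does not match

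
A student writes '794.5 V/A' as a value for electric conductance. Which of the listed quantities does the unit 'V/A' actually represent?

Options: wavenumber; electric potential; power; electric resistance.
electric resistance

electric conductance should have units dimensionally equivalent to A^2 * s^3 / (kg * m^2) (e.g. S).
The given unit 'V/A' reduces to kg * m^2 / (A^2 * s^3). Of the listed options, that is the dimensionality of electric resistance.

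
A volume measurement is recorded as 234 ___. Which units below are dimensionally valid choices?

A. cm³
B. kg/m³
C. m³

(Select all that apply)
A, C

volume has SI base units: m^3

Checking each option against m^3:
  A. cm³: ✓ matches
  B. kg/m³: ✗ does not match
  C. m³: ✓ matches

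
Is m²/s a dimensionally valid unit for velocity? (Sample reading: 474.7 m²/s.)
No

velocity has SI base units: m / s
m²/s does NOT reduce to m / s; a valid unit for velocity would be e.g. m/s.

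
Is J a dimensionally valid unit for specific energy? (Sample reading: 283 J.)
No

specific energy has SI base units: m^2 / s^2
J does NOT reduce to m^2 / s^2; a valid unit for specific energy would be e.g. J/kg.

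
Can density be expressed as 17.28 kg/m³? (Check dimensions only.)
Yes

density has SI base units: kg / m^3
kg/m³ reduces to the same SI base units, so it is a valid unit for density.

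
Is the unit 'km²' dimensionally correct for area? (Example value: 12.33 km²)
Yes

area has SI base units: m^2
km² reduces to the same SI base units, so it is a valid unit for area.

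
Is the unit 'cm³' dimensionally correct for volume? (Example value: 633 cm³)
Yes

volume has SI base units: m^3
cm³ reduces to the same SI base units, so it is a valid unit for volume.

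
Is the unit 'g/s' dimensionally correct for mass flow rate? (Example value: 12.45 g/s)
Yes

mass flow rate has SI base units: kg / s
g/s reduces to the same SI base units, so it is a valid unit for mass flow rate.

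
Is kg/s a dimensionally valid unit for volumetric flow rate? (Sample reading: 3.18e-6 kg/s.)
No

volumetric flow rate has SI base units: m^3 / s
kg/s does NOT reduce to m^3 / s; a valid unit for volumetric flow rate would be e.g. m³/s.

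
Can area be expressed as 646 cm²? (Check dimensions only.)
Yes

area has SI base units: m^2
cm² reduces to the same SI base units, so it is a valid unit for area.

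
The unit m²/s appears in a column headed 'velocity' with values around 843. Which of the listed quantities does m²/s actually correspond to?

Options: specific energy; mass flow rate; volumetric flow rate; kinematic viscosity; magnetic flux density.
kinematic viscosity

velocity should have units dimensionally equivalent to m / s (e.g. m/s).
The given unit 'm²/s' reduces to m^2 / s. Of the listed options, that is the dimensionality of kinematic viscosity.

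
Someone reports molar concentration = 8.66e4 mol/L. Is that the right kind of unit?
Yes

molar concentration has SI base units: mol / m^3
mol/L reduces to the same SI base units, so it is a valid unit for molar concentration.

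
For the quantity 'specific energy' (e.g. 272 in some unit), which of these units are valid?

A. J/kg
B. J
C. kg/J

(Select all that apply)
A

specific energy has SI base units: m^2 / s^2

Checking each option against m^2 / s^2:
  A. J/kg: ✓ matches
  B. J: ✗ does not match
  C. kg/J: ✗ does not match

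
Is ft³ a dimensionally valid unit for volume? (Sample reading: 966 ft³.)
Yes

volume has SI base units: m^3
ft³ reduces to the same SI base units, so it is a valid unit for volume.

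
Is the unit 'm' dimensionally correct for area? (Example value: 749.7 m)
No

area has SI base units: m^2
m does NOT reduce to m^2; a valid unit for area would be e.g. m².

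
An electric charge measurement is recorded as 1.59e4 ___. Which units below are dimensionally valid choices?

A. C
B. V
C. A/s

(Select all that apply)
A

electric charge has SI base units: A * s

Checking each option against A * s:
  A. C: ✓ matches
  B. V: ✗ does not match
  C. A/s: ✗ does not match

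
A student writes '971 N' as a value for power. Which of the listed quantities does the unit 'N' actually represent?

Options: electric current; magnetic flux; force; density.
force

power should have units dimensionally equivalent to kg * m^2 / s^3 (e.g. W).
The given unit 'N' reduces to kg * m / s^2. Of the listed options, that is the dimensionality of force.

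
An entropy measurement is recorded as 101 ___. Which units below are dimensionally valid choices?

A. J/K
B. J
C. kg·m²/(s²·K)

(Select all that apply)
A, C

entropy has SI base units: kg * m^2 / (s^2 * K)

Checking each option against kg * m^2 / (s^2 * K):
  A. J/K: ✓ matches
  B. J: ✗ does not match
  C. kg·m²/(s²·K): ✓ matches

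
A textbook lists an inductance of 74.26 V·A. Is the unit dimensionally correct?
No

inductance has SI base units: kg * m^2 / (A^2 * s^2)
V·A does NOT reduce to kg * m^2 / (A^2 * s^2); a valid unit for inductance would be e.g. H.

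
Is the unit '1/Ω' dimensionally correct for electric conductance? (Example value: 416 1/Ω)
Yes

electric conductance has SI base units: A^2 * s^3 / (kg * m^2)
1/Ω reduces to the same SI base units, so it is a valid unit for electric conductance.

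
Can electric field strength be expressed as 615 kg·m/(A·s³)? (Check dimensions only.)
Yes

electric field strength has SI base units: kg * m / (A * s^3)
kg·m/(A·s³) reduces to the same SI base units, so it is a valid unit for electric field strength.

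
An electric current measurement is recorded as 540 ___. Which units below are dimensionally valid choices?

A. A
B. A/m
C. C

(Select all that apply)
A

electric current has SI base units: A

Checking each option against A:
  A. A: ✓ matches
  B. A/m: ✗ does not match
  C. C: ✗ does not match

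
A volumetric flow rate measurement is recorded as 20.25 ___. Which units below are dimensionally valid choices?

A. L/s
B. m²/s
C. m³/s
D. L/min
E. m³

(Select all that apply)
A, C, D

volumetric flow rate has SI base units: m^3 / s

Checking each option against m^3 / s:
  A. L/s: ✓ matches
  B. m²/s: ✗ does not match
  C. m³/s: ✓ matches
  D. L/min: ✓ matches
  E. m³: ✗ does not match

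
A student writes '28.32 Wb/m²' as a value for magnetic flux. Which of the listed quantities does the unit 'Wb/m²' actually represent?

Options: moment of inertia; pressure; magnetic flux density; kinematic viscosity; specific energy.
magnetic flux density

magnetic flux should have units dimensionally equivalent to kg * m^2 / (A * s^2) (e.g. Wb).
The given unit 'Wb/m²' reduces to kg / (A * s^2). Of the listed options, that is the dimensionality of magnetic flux density.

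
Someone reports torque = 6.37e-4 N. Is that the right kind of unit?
No

torque has SI base units: kg * m^2 / s^2
N does NOT reduce to kg * m^2 / s^2; a valid unit for torque would be e.g. N·m.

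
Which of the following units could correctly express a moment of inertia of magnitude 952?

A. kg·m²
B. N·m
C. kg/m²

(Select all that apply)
A

moment of inertia has SI base units: kg * m^2

Checking each option against kg * m^2:
  A. kg·m²: ✓ matches
  B. N·m: ✗ does not match
  C. kg/m²: ✗ does not match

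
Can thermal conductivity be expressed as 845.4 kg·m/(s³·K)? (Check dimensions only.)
Yes

thermal conductivity has SI base units: kg * m / (s^3 * K)
kg·m/(s³·K) reduces to the same SI base units, so it is a valid unit for thermal conductivity.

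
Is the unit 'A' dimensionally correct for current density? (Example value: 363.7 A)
No

current density has SI base units: A / m^2
A does NOT reduce to A / m^2; a valid unit for current density would be e.g. A/m².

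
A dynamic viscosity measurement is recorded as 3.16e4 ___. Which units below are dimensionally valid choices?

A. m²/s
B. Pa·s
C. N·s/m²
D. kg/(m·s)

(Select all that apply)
B, C, D

dynamic viscosity has SI base units: kg / (m * s)

Checking each option against kg / (m * s):
  A. m²/s: ✗ does not match
  B. Pa·s: ✓ matches
  C. N·s/m²: ✓ matches
  D. kg/(m·s): ✓ matches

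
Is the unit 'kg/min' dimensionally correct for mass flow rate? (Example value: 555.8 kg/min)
Yes

mass flow rate has SI base units: kg / s
kg/min reduces to the same SI base units, so it is a valid unit for mass flow rate.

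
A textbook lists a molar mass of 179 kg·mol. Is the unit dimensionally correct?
No

molar mass has SI base units: kg / mol
kg·mol does NOT reduce to kg / mol; a valid unit for molar mass would be e.g. kg/mol.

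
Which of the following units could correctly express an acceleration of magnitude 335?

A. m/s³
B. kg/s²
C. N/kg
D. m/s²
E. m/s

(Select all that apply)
C, D

acceleration has SI base units: m / s^2

Checking each option against m / s^2:
  A. m/s³: ✗ does not match
  B. kg/s²: ✗ does not match
  C. N/kg: ✓ matches
  D. m/s²: ✓ matches
  E. m/s: ✗ does not match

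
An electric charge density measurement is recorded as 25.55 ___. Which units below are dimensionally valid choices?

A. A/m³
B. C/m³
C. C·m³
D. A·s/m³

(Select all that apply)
B, D

electric charge density has SI base units: A * s / m^3

Checking each option against A * s / m^3:
  A. A/m³: ✗ does not match
  B. C/m³: ✓ matches
  C. C·m³: ✗ does not match
  D. A·s/m³: ✓ matches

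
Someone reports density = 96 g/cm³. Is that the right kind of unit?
Yes

density has SI base units: kg / m^3
g/cm³ reduces to the same SI base units, so it is a valid unit for density.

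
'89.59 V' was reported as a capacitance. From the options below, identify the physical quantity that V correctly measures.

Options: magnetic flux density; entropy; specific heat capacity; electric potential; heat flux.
electric potential

capacitance should have units dimensionally equivalent to A^2 * s^4 / (kg * m^2) (e.g. F).
The given unit 'V' reduces to kg * m^2 / (A * s^3). Of the listed options, that is the dimensionality of electric potential.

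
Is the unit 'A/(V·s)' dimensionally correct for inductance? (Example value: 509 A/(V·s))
No

inductance has SI base units: kg * m^2 / (A^2 * s^2)
A/(V·s) does NOT reduce to kg * m^2 / (A^2 * s^2); a valid unit for inductance would be e.g. H.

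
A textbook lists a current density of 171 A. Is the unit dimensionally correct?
No

current density has SI base units: A / m^2
A does NOT reduce to A / m^2; a valid unit for current density would be e.g. A/m².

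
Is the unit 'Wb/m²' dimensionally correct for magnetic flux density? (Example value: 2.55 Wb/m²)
Yes

magnetic flux density has SI base units: kg / (A * s^2)
Wb/m² reduces to the same SI base units, so it is a valid unit for magnetic flux density.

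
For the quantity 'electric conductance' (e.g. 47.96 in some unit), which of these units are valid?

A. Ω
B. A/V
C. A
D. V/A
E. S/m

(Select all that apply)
B

electric conductance has SI base units: A^2 * s^3 / (kg * m^2)

Checking each option against A^2 * s^3 / (kg * m^2):
  A. Ω: ✗ does not match
  B. A/V: ✓ matches
  C. A: ✗ does not match
  D. V/A: ✗ does not match
  E. S/m: ✗ does not match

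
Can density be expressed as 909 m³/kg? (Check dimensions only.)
No

density has SI base units: kg / m^3
m³/kg does NOT reduce to kg / m^3; a valid unit for density would be e.g. kg/m³.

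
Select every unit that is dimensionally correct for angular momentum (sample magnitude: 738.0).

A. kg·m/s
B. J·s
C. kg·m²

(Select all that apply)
B

angular momentum has SI base units: kg * m^2 / s

Checking each option against kg * m^2 / s:
  A. kg·m/s: ✗ does not match
  B. J·s: ✓ matches
  C. kg·m²: ✗ does not match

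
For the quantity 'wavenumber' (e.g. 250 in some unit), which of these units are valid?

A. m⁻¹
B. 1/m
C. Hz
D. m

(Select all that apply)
A, B

wavenumber has SI base units: 1 / m

Checking each option against 1 / m:
  A. m⁻¹: ✓ matches
  B. 1/m: ✓ matches
  C. Hz: ✗ does not match
  D. m: ✗ does not match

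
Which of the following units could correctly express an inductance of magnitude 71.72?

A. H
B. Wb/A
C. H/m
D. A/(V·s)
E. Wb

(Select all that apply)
A, B

inductance has SI base units: kg * m^2 / (A^2 * s^2)

Checking each option against kg * m^2 / (A^2 * s^2):
  A. H: ✓ matches
  B. Wb/A: ✓ matches
  C. H/m: ✗ does not match
  D. A/(V·s): ✗ does not match
  E. Wb: ✗ does not match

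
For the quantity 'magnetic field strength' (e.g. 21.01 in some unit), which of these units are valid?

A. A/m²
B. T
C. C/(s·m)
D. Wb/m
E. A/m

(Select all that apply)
C, E

magnetic field strength has SI base units: A / m

Checking each option against A / m:
  A. A/m²: ✗ does not match
  B. T: ✗ does not match
  C. C/(s·m): ✓ matches
  D. Wb/m: ✗ does not match
  E. A/m: ✓ matches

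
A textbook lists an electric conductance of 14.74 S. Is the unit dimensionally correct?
Yes

electric conductance has SI base units: A^2 * s^3 / (kg * m^2)
S reduces to the same SI base units, so it is a valid unit for electric conductance.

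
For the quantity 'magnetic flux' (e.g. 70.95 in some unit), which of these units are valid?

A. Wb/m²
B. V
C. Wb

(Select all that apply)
C

magnetic flux has SI base units: kg * m^2 / (A * s^2)

Checking each option against kg * m^2 / (A * s^2):
  A. Wb/m²: ✗ does not match
  B. V: ✗ does not match
  C. Wb: ✓ matches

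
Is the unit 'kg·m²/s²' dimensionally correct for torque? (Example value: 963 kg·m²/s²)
Yes

torque has SI base units: kg * m^2 / s^2
kg·m²/s² reduces to the same SI base units, so it is a valid unit for torque.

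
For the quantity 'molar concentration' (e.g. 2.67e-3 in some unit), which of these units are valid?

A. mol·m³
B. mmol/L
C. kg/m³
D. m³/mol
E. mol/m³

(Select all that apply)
B, E

molar concentration has SI base units: mol / m^3

Checking each option against mol / m^3:
  A. mol·m³: ✗ does not match
  B. mmol/L: ✓ matches
  C. kg/m³: ✗ does not match
  D. m³/mol: ✗ does not match
  E. mol/m³: ✓ matches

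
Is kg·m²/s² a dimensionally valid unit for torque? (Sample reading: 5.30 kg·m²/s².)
Yes

torque has SI base units: kg * m^2 / s^2
kg·m²/s² reduces to the same SI base units, so it is a valid unit for torque.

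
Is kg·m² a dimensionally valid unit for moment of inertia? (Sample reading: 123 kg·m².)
Yes

moment of inertia has SI base units: kg * m^2
kg·m² reduces to the same SI base units, so it is a valid unit for moment of inertia.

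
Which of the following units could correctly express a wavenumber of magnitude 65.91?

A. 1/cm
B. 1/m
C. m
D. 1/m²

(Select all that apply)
A, B

wavenumber has SI base units: 1 / m

Checking each option against 1 / m:
  A. 1/cm: ✓ matches
  B. 1/m: ✓ matches
  C. m: ✗ does not match
  D. 1/m²: ✗ does not match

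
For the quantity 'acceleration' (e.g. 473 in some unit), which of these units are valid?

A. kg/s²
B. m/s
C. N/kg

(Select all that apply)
C

acceleration has SI base units: m / s^2

Checking each option against m / s^2:
  A. kg/s²: ✗ does not match
  B. m/s: ✗ does not match
  C. N/kg: ✓ matches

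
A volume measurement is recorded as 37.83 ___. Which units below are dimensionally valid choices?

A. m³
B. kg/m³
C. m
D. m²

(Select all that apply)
A

volume has SI base units: m^3

Checking each option against m^3:
  A. m³: ✓ matches
  B. kg/m³: ✗ does not match
  C. m: ✗ does not match
  D. m²: ✗ does not match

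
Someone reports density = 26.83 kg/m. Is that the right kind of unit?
No

density has SI base units: kg / m^3
kg/m does NOT reduce to kg / m^3; a valid unit for density would be e.g. kg/m³.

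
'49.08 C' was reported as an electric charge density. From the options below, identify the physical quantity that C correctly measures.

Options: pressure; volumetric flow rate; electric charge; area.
electric charge

electric charge density should have units dimensionally equivalent to A * s / m^3 (e.g. C/m³).
The given unit 'C' reduces to A * s. Of the listed options, that is the dimensionality of electric charge.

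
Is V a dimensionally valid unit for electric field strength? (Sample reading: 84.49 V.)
No

electric field strength has SI base units: kg * m / (A * s^3)
V does NOT reduce to kg * m / (A * s^3); a valid unit for electric field strength would be e.g. V/m.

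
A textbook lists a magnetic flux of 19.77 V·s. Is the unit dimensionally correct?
Yes

magnetic flux has SI base units: kg * m^2 / (A * s^2)
V·s reduces to the same SI base units, so it is a valid unit for magnetic flux.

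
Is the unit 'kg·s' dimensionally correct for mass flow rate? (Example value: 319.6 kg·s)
No

mass flow rate has SI base units: kg / s
kg·s does NOT reduce to kg / s; a valid unit for mass flow rate would be e.g. kg/s.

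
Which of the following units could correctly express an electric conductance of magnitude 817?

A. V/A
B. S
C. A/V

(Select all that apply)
B, C

electric conductance has SI base units: A^2 * s^3 / (kg * m^2)

Checking each option against A^2 * s^3 / (kg * m^2):
  A. V/A: ✗ does not match
  B. S: ✓ matches
  C. A/V: ✓ matches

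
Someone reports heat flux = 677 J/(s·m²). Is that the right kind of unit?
Yes

heat flux has SI base units: kg / s^3
J/(s·m²) reduces to the same SI base units, so it is a valid unit for heat flux.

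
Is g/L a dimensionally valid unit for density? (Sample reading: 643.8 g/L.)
Yes

density has SI base units: kg / m^3
g/L reduces to the same SI base units, so it is a valid unit for density.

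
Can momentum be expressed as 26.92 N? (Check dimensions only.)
No

momentum has SI base units: kg * m / s
N does NOT reduce to kg * m / s; a valid unit for momentum would be e.g. kg·m/s.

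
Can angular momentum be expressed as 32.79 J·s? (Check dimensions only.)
Yes

angular momentum has SI base units: kg * m^2 / s
J·s reduces to the same SI base units, so it is a valid unit for angular momentum.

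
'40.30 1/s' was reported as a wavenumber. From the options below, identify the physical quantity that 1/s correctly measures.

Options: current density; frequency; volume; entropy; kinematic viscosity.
frequency

wavenumber should have units dimensionally equivalent to 1 / m (e.g. 1/m).
The given unit '1/s' reduces to 1 / s. Of the listed options, that is the dimensionality of frequency.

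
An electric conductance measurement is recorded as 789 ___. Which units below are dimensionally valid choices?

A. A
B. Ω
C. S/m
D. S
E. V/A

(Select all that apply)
D

electric conductance has SI base units: A^2 * s^3 / (kg * m^2)

Checking each option against A^2 * s^3 / (kg * m^2):
  A. A: ✗ does not match
  B. Ω: ✗ does not match
  C. S/m: ✗ does not match
  D. S: ✓ matches
  E. V/A: ✗ does not match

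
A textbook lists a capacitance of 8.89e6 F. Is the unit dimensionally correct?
Yes

capacitance has SI base units: A^2 * s^4 / (kg * m^2)
F reduces to the same SI base units, so it is a valid unit for capacitance.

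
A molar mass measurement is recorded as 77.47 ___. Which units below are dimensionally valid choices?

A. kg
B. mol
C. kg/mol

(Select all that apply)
C

molar mass has SI base units: kg / mol

Checking each option against kg / mol:
  A. kg: ✗ does not match
  B. mol: ✗ does not match
  C. kg/mol: ✓ matches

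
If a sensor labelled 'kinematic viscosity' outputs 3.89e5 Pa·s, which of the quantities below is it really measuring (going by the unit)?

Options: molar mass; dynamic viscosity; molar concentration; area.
dynamic viscosity

kinematic viscosity should have units dimensionally equivalent to m^2 / s (e.g. m²/s).
The given unit 'Pa·s' reduces to kg / (m * s). Of the listed options, that is the dimensionality of dynamic viscosity.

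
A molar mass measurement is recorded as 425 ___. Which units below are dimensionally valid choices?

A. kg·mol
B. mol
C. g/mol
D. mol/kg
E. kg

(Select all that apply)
C

molar mass has SI base units: kg / mol

Checking each option against kg / mol:
  A. kg·mol: ✗ does not match
  B. mol: ✗ does not match
  C. g/mol: ✓ matches
  D. mol/kg: ✗ does not match
  E. kg: ✗ does not match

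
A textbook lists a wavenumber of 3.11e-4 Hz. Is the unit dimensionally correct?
No

wavenumber has SI base units: 1 / m
Hz does NOT reduce to 1 / m; a valid unit for wavenumber would be e.g. 1/m.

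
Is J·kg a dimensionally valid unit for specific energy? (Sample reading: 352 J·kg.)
No

specific energy has SI base units: m^2 / s^2
J·kg does NOT reduce to m^2 / s^2; a valid unit for specific energy would be e.g. J/kg.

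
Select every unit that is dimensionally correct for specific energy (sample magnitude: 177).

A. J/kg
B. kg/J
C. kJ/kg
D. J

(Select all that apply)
A, C

specific energy has SI base units: m^2 / s^2

Checking each option against m^2 / s^2:
  A. J/kg: ✓ matches
  B. kg/J: ✗ does not match
  C. kJ/kg: ✓ matches
  D. J: ✗ does not match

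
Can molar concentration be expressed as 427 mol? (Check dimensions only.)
No

molar concentration has SI base units: mol / m^3
mol does NOT reduce to mol / m^3; a valid unit for molar concentration would be e.g. mol/m³.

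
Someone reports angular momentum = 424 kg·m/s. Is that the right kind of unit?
No

angular momentum has SI base units: kg * m^2 / s
kg·m/s does NOT reduce to kg * m^2 / s; a valid unit for angular momentum would be e.g. kg·m²/s.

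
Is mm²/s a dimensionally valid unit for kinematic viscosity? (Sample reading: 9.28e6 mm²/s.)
Yes

kinematic viscosity has SI base units: m^2 / s
mm²/s reduces to the same SI base units, so it is a valid unit for kinematic viscosity.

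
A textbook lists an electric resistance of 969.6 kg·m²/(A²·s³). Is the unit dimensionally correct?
Yes

electric resistance has SI base units: kg * m^2 / (A^2 * s^3)
kg·m²/(A²·s³) reduces to the same SI base units, so it is a valid unit for electric resistance.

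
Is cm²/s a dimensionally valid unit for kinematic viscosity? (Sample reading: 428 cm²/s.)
Yes

kinematic viscosity has SI base units: m^2 / s
cm²/s reduces to the same SI base units, so it is a valid unit for kinematic viscosity.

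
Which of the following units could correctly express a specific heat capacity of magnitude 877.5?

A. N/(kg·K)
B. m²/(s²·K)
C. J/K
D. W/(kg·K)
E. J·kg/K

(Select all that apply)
B

specific heat capacity has SI base units: m^2 / (s^2 * K)

Checking each option against m^2 / (s^2 * K):
  A. N/(kg·K): ✗ does not match
  B. m²/(s²·K): ✓ matches
  C. J/K: ✗ does not match
  D. W/(kg·K): ✗ does not match
  E. J·kg/K: ✗ does not match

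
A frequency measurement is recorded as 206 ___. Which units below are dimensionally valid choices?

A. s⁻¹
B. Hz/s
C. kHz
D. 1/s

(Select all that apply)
A, C, D

frequency has SI base units: 1 / s

Checking each option against 1 / s:
  A. s⁻¹: ✓ matches
  B. Hz/s: ✗ does not match
  C. kHz: ✓ matches
  D. 1/s: ✓ matches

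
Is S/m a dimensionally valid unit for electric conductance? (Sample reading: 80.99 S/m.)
No

electric conductance has SI base units: A^2 * s^3 / (kg * m^2)
S/m does NOT reduce to A^2 * s^3 / (kg * m^2); a valid unit for electric conductance would be e.g. S.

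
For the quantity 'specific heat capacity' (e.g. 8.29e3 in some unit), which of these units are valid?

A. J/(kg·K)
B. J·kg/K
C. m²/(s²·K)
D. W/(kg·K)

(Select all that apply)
A, C

specific heat capacity has SI base units: m^2 / (s^2 * K)

Checking each option against m^2 / (s^2 * K):
  A. J/(kg·K): ✓ matches
  B. J·kg/K: ✗ does not match
  C. m²/(s²·K): ✓ matches
  D. W/(kg·K): ✗ does not match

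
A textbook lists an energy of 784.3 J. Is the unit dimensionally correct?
Yes

energy has SI base units: kg * m^2 / s^2
J reduces to the same SI base units, so it is a valid unit for energy.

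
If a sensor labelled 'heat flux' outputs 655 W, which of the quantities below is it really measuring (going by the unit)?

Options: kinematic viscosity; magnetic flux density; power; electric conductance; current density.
power

heat flux should have units dimensionally equivalent to kg / s^3 (e.g. W/m²).
The given unit 'W' reduces to kg * m^2 / s^3. Of the listed options, that is the dimensionality of power.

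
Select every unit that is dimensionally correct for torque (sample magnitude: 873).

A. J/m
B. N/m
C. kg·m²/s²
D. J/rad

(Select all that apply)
C, D

torque has SI base units: kg * m^2 / s^2

Checking each option against kg * m^2 / s^2:
  A. J/m: ✗ does not match
  B. N/m: ✗ does not match
  C. kg·m²/s²: ✓ matches
  D. J/rad: ✓ matches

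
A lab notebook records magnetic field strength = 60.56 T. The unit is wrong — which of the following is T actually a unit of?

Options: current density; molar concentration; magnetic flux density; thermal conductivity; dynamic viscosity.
magnetic flux density

magnetic field strength should have units dimensionally equivalent to A / m (e.g. A/m).
The given unit 'T' reduces to kg / (A * s^2). Of the listed options, that is the dimensionality of magnetic flux density.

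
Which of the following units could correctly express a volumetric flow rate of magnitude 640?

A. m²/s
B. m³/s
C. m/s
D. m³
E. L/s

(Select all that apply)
B, E

volumetric flow rate has SI base units: m^3 / s

Checking each option against m^3 / s:
  A. m²/s: ✗ does not match
  B. m³/s: ✓ matches
  C. m/s: ✗ does not match
  D. m³: ✗ does not match
  E. L/s: ✓ matches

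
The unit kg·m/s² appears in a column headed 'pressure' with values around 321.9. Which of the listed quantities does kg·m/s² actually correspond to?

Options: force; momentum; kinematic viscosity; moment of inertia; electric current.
force

pressure should have units dimensionally equivalent to kg / (m * s^2) (e.g. Pa).
The given unit 'kg·m/s²' reduces to kg * m / s^2. Of the listed options, that is the dimensionality of force.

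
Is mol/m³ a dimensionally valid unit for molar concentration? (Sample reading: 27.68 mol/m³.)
Yes

molar concentration has SI base units: mol / m^3
mol/m³ reduces to the same SI base units, so it is a valid unit for molar concentration.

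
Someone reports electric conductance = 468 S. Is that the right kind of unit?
Yes

electric conductance has SI base units: A^2 * s^3 / (kg * m^2)
S reduces to the same SI base units, so it is a valid unit for electric conductance.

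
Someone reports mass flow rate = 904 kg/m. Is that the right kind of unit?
No

mass flow rate has SI base units: kg / s
kg/m does NOT reduce to kg / s; a valid unit for mass flow rate would be e.g. kg/s.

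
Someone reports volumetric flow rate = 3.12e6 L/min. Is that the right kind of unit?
Yes

volumetric flow rate has SI base units: m^3 / s
L/min reduces to the same SI base units, so it is a valid unit for volumetric flow rate.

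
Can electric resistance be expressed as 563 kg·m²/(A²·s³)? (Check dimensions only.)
Yes

electric resistance has SI base units: kg * m^2 / (A^2 * s^3)
kg·m²/(A²·s³) reduces to the same SI base units, so it is a valid unit for electric resistance.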